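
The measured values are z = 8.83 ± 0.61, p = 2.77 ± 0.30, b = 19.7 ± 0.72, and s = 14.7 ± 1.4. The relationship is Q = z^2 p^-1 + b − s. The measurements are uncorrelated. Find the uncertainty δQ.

5.19

Let w = z^2·p^-1 = 28.1. δw/w = √((2·δz/z)² + (-1·δp/p)²) = √(0.0191 + 0.0117) = 0.176, so δw = 4.94.
Q = w + b − s: δQ = √(δw² + δb² + δs²) = √(24.4 + 0.518 + 1.96) = 5.19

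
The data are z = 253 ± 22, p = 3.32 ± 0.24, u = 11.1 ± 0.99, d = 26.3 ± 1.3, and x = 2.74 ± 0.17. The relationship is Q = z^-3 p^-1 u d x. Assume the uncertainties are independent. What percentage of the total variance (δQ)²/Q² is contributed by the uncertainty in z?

77.8%

(δQ/Q)² = (-3·δz/z)² + (-1·δp/p)² + (1·δu/u)² + (1·δd/d)² + (1·δx/x)²
  z term: (-3×0.0870)² = 0.0681
  p term: (-1×0.0723)² = 0.00523
  u term: (1×0.0892)² = 0.00795
  d term: (1×0.0494)² = 0.00244
  x term: (1×0.0620)² = 0.00385
Total = 0.0875. Share from z = 0.0681/0.0875 = 0.778.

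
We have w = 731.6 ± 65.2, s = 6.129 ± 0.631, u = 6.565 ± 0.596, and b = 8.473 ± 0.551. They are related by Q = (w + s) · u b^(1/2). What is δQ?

Let h = w + s = 737.7. δh = √(δw² + δs²) = √(4250 + 0.398) = 65.2, so δh/h = 0.0884.
Q is then a monomial in h, u, b:
δQ/Q = √((δh/h)² + (1·δu/u)² + (½·δb/b)²) = √(0.00781 + 0.00824 + 0.00106) = 0.131
Q = 14100, so δQ = 0.131 × 14100 = 1840.

1840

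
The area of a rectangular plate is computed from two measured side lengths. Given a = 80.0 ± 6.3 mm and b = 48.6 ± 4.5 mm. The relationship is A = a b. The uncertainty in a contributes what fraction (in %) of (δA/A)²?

42.0%

(δA/A)² = (1·δa/a)² + (1·δb/b)²
  a term: (1×0.0788)² = 0.00620
  b term: (1×0.0926)² = 0.00857
Total = 0.0148. Share from a = 0.00620/0.0148 = 0.420.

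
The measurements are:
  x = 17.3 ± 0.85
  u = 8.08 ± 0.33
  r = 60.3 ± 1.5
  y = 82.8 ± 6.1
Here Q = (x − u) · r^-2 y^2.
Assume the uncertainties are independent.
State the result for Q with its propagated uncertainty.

17.4 ± 3.20

Let w = x − u = 9.22. δw = √(δx² + δu²) = √(0.722 + 0.109) = 0.912, so δw/w = 0.0989.
Q is then a monomial in w, r, y:
δQ/Q = √((δw/w)² + (-2·δr/r)² + (2·δy/y)²) = √(0.00978 + 0.00248 + 0.0217) = 0.184
Q = 17.4, so δQ = 0.184 × 17.4 = 3.20.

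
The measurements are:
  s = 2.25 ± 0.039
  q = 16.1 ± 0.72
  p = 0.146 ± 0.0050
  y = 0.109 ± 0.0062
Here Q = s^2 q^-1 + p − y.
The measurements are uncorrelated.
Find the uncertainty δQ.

Let w = s^2·q^-1 = 0.314. δw/w = √((2·δs/s)² + (-1·δq/q)²) = √(0.00120 + 0.00200) = 0.0566, so δw = 0.0178.
Q = w + p − y: δQ = √(δw² + δp² + δy²) = √(0.000317 + 2.5e-05 + 3.84e-05) = 0.0195

0.0195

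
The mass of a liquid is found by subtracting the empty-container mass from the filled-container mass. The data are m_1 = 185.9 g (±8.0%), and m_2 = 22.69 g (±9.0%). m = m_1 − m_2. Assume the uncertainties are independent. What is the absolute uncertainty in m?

15.0 g

Each term contributes (cᵢ δxᵢ)² to (δm)²:
  (δm_1)² = 221;  (δm_2)² = 4.17
δm = √(225) = 15.0 g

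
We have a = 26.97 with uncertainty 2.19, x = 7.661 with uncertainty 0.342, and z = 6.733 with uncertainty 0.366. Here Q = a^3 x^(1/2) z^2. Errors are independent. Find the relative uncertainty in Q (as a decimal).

0.268

Q is a product of powers, so relative uncertainties combine in quadrature:
  (3·δa/a)² = (3×0.0812)² = 0.0593;  (½·δx/x)² = (0.5×0.0446)² = 0.000498;  (2·δz/z)² = (2×0.0544)² = 0.0118
δQ/Q = √(0.0717) = 0.268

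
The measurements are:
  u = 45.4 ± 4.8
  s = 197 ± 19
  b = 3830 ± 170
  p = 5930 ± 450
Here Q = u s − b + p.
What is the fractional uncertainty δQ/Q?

0.124

Let w = u·s = 8940. δw/w = √((1·δu/u)² + (1·δs/s)²) = √(0.0112 + 0.00930) = 0.143, so δw = 1280.
Q = w − b + p: δQ = √(δw² + δb² + δp²) = √(1.64e+06 + 28900 + 2.02e+05) = 1370
Q = 11000, so δQ/Q = 1370/11000 = 0.124.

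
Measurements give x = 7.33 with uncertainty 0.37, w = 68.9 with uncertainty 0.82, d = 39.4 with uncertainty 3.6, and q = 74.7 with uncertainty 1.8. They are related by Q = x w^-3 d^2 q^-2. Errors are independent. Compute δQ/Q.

0.199

Each factor contributes (exponent × relative error)² to (δQ/Q)²:
  (1·δx/x)² = (1×0.0505)² = 0.00255;  (-3·δw/w)² = (-3×0.0119)² = 0.00127;  (2·δd/d)² = (2×0.0914)² = 0.0334;  (-2·δq/q)² = (-2×0.0241)² = 0.00232
δQ/Q = √(0.0395) = 0.199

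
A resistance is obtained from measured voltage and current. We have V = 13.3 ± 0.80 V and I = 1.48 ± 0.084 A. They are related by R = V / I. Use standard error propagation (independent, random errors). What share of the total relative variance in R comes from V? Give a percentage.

(δR/R)² = (1·δV/V)² + (-1·δI/I)²
  V term: (1×0.0602)² = 0.00362
  I term: (-1×0.0568)² = 0.00322
Total = 0.00684. Share from V = 0.00362/0.00684 = 0.529.

52.9%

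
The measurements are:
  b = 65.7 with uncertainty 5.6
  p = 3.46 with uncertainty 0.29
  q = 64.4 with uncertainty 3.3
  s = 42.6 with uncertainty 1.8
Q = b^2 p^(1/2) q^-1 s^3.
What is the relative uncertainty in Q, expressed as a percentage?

Q is a product of powers, so relative uncertainties combine in quadrature:
  (2·δb/b)² = (2×0.0852)² = 0.0291;  (½·δp/p)² = (0.5×0.0838)² = 0.00176;  (-1·δq/q)² = (-1×0.0512)² = 0.00263;  (3·δs/s)² = (3×0.0423)² = 0.0161
δQ/Q = √(0.0495) = 0.223

22.3%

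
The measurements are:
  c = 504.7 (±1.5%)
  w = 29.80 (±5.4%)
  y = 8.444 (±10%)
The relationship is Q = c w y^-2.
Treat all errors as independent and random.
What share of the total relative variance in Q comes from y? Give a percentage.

92.7%

(δQ/Q)² = (1·δc/c)² + (1·δw/w)² + (-2·δy/y)²
  c term: (1×0.0150)² = 0.000225
  w term: (1×0.0540)² = 0.00292
  y term: (-2×0.100)² = 0.0400
Total = 0.0431. Share from y = 0.0400/0.0431 = 0.927.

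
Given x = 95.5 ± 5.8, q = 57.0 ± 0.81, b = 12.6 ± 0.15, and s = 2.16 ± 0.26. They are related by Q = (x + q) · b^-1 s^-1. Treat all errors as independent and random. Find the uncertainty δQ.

0.711

Let u = x + q = 152. δu = √(δx² + δq²) = √(33.6 + 0.656) = 5.86, so δu/u = 0.0384.
Q is then a monomial in u, b, s:
δQ/Q = √((δu/u)² + (-1·δb/b)² + (-1·δs/s)²) = √(0.00147 + 0.000142 + 0.0145) = 0.127
Q = 5.60, so δQ = 0.127 × 5.60 = 0.711.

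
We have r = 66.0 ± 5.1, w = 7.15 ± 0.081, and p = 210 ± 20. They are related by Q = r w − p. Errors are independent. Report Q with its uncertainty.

262 ± 41.9

Let h = r·w = 472. δh/h = √((1·δr/r)² + (1·δw/w)²) = √(0.00597 + 0.000128) = 0.0781, so δh = 36.9.
Q = h − p: δQ = √(δh² + δp²) = √(1360 + 400) = 41.9
Q = 262.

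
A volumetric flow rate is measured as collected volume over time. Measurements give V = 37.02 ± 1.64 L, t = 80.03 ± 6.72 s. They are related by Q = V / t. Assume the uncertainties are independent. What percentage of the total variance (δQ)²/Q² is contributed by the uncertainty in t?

78.2%

(δQ/Q)² = (1·δV/V)² + (-1·δt/t)²
  V term: (1×0.0443)² = 0.00196
  t term: (-1×0.0840)² = 0.00705
Total = 0.00901. Share from t = 0.00705/0.00901 = 0.782.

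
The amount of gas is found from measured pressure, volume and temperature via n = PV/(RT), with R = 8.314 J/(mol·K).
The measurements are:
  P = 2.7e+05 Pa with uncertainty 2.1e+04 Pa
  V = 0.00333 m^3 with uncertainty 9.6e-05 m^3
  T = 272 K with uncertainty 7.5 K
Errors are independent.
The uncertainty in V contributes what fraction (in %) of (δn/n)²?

(δn/n)² = (1·δP/P)² + (1·δV/V)² + (-1·δT/T)²
  P term: (1×0.0778)² = 0.00605
  V term: (1×0.0288)² = 0.000831
  T term: (-1×0.0276)² = 0.000760
Total = 0.00764. Share from V = 0.000831/0.00764 = 0.109.

10.9%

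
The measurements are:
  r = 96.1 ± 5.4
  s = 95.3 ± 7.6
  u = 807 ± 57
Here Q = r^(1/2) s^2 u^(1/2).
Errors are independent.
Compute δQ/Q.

0.166

Each factor contributes (exponent × relative error)² to (δQ/Q)²:
  (½·δr/r)² = (0.5×0.0562)² = 0.000789;  (2·δs/s)² = (2×0.0797)² = 0.0254;  (½·δu/u)² = (0.5×0.0706)² = 0.00125
δQ/Q = √(0.0275) = 0.166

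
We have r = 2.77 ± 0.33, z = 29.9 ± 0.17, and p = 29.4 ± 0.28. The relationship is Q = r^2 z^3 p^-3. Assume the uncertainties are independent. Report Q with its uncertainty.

8.07 ± 1.94

Products/powers → add relative errors in quadrature, weighted by exponent:
  (2·δr/r)² = (2×0.119)² = 0.0568;  (3·δz/z)² = (3×0.00569)² = 0.000291;  (-3·δp/p)² = (-3×0.00952)² = 0.000816
δQ/Q = √(0.0579) = 0.241
Q = 8.07, so δQ = 0.241 × 8.07 = 1.94.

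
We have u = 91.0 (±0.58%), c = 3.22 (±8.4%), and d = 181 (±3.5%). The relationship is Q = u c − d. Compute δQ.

Let p = u·c = 293. δp/p = √((1·δu/u)² + (1·δc/c)²) = √(3.36e-05 + 0.00706) = 0.0842, so δp = 24.7.
Q = p − d: δQ = √(δp² + δd²) = √(609 + 40.1) = 25.5

25.5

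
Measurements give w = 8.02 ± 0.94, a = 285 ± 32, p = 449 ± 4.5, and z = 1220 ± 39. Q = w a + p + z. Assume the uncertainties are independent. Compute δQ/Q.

Let h = w·a = 2290. δh/h = √((1·δw/w)² + (1·δa/a)²) = √(0.0137 + 0.0126) = 0.162, so δh = 371.
Q = h + p + z: δQ = √(δh² + δp² + δz²) = √(1.38e+05 + 20.2 + 1520) = 373
Q = 3950, so δQ/Q = 373/3950 = 0.0943.

0.0943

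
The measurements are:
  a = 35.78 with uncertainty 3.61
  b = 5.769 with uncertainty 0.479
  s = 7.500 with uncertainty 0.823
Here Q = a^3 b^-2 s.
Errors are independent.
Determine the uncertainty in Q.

Relative error in a monomial: (δQ/Q)² = Σ (nᵢ · δxᵢ/xᵢ)².
  (3·δa/a)² = (3×0.101)² = 0.0916;  (-2·δb/b)² = (-2×0.0830)² = 0.0276;  (1·δs/s)² = (1×0.110)² = 0.0120
δQ/Q = √(0.131) = 0.362
Q = 10320, so δQ = 0.362 × 10320 = 3740.

3740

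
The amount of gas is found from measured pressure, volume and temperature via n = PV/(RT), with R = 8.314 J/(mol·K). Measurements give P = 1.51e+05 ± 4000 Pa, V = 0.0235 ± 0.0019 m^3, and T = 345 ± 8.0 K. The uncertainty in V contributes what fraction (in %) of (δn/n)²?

(δn/n)² = (1·δP/P)² + (1·δV/V)² + (-1·δT/T)²
  P term: (1×0.0265)² = 0.000702
  V term: (1×0.0809)² = 0.00654
  T term: (-1×0.0232)² = 0.000538
Total = 0.00778. Share from V = 0.00654/0.00778 = 0.841.

84.1%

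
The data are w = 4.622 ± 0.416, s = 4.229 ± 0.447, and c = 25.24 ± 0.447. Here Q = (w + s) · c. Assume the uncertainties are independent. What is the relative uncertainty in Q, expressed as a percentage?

Let u = w + s = 8.851. δu = √(δw² + δs²) = √(0.173 + 0.200) = 0.611, so δu/u = 0.0690.
Q is then a monomial in u, c:
δQ/Q = √((δu/u)² + (1·δc/c)²) = √(0.00476 + 0.000314) = 0.0712

7.12%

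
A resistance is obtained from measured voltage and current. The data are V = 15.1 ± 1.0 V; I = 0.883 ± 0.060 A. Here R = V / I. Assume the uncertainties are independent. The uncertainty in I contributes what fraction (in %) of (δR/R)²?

51.3%

(δR/R)² = (1·δV/V)² + (-1·δI/I)²
  V term: (1×0.0662)² = 0.00439
  I term: (-1×0.0680)² = 0.00462
Total = 0.00900. Share from I = 0.00462/0.00900 = 0.513.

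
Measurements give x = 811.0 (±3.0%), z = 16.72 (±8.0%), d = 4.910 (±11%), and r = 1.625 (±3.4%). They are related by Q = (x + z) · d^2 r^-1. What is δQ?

Let u = x + z = 827.7. δu = √(δx² + δz²) = √(592 + 1.79) = 24.4, so δu/u = 0.0294.
Q is then a monomial in u, d, r:
δQ/Q = √((δu/u)² + (2·δd/d)² + (-1·δr/r)²) = √(0.000867 + 0.0484 + 0.00116) = 0.225
Q = 12280, so δQ = 0.225 × 12280 = 2760.

2760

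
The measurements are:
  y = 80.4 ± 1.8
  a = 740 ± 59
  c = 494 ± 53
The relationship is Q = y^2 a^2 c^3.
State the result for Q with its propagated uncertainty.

Each factor contributes (exponent × relative error)² to (δQ/Q)²:
  (2·δy/y)² = (2×0.0224)² = 0.00200;  (2·δa/a)² = (2×0.0797)² = 0.0254;  (3·δc/c)² = (3×0.107)² = 0.104
δQ/Q = √(0.131) = 0.362
Q = 4.27e+17, so δQ = 0.362 × 4.27e+17 = 1.54e+17.

(4.27 ± 1.54) × 10^17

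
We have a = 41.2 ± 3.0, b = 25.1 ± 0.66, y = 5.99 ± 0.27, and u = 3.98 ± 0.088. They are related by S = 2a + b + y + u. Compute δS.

6.04

Each term contributes (cᵢ δxᵢ)² to (δS)²:
  (2·δa)² = 36.0;  (δb)² = 0.436;  (δy)² = 0.0729;  (δu)² = 0.00774
δS = √(36.5) = 6.04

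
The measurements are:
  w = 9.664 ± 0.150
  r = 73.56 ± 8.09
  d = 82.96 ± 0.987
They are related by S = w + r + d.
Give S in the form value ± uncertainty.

S is a linear combination, so absolute uncertainties add in quadrature:
  (δw)² = 0.0225;  (δr)² = 65.4;  (δd)² = 0.974
δS = √(66.4) = 8.15
S = 166.2.

166.2 ± 8.15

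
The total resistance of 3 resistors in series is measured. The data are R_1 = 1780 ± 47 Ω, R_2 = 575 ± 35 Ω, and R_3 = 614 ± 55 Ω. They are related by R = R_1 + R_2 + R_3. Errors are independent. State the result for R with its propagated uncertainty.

Absolute uncertainties add in quadrature for a linear combination:
  (δR_1)² = 2210;  (δR_2)² = 1220;  (δR_3)² = 3020
δR = √(6460) = 80.4 Ω
R = 2970 Ω.

2970 ± 80.4 Ω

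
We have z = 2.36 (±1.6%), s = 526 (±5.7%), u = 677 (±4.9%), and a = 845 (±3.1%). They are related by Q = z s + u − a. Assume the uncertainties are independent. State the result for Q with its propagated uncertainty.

Let p = z·s = 1240. δp/p = √((1·δz/z)² + (1·δs/s)²) = √(0.000256 + 0.00325) = 0.0592, so δp = 73.5.
Q = p + u − a: δQ = √(δp² + δu² + δa²) = √(5400 + 1100 + 686) = 84.8
Q = 1070.

1070 ± 84.8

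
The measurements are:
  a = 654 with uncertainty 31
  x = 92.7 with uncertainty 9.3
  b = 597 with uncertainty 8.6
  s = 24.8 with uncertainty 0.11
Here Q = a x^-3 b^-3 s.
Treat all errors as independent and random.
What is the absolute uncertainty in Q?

2.94e-11

Q is a product of powers, so relative uncertainties combine in quadrature:
  (1·δa/a)² = (1×0.0474)² = 0.00225;  (-3·δx/x)² = (-3×0.100)² = 0.0906;  (-3·δb/b)² = (-3×0.0144)² = 0.00187;  (1·δs/s)² = (1×0.00444)² = 1.97e-05
δQ/Q = √(0.0947) = 0.308
Q = 9.57e-11, so δQ = 0.308 × 9.57e-11 = 2.94e-11.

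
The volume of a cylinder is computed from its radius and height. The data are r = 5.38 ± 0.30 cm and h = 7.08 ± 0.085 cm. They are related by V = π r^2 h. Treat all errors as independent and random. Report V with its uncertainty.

644 ± 72.2 cm^3

Since V is a product/quotient, work with relative uncertainties:
  (2·δr/r)² = (2×0.0558)² = 0.0124;  (1·δh/h)² = (1×0.0120)² = 0.000144
δV/V = √(0.0126) = 0.112
V = 644 cm^3, so δV = 0.112 × 644 = 72.2 cm^3.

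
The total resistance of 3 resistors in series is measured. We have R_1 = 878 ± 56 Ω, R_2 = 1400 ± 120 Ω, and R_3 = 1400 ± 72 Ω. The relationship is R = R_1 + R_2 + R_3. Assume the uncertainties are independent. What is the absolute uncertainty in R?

151 Ω

Absolute uncertainties add in quadrature for a linear combination:
  (δR_1)² = 3140;  (δR_2)² = 14400;  (δR_3)² = 5180
δR = √(22700) = 151 Ω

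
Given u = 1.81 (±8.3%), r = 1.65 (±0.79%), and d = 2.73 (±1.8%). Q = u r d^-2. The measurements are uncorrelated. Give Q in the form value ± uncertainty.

For a monomial Q ∝ u, r, d^-2, fractional errors add in quadrature:
  (1·δu/u)² = (1×0.0830)² = 0.00689;  (1·δr/r)² = (1×0.00790)² = 6.24e-05;  (-2·δd/d)² = (-2×0.0180)² = 0.00130
δQ/Q = √(0.00825) = 0.0908
Q = 0.401, so δQ = 0.0908 × 0.401 = 0.0364.

0.401 ± 0.0364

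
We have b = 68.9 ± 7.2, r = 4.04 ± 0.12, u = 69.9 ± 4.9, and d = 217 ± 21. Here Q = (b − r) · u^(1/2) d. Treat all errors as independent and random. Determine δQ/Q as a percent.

15.1%

Let w = b − r = 64.9. δw = √(δb² + δr²) = √(51.8 + 0.0144) = 7.20, so δw/w = 0.111.
Q is then a monomial in w, u, d:
δQ/Q = √((δw/w)² + (½·δu/u)² + (1·δd/d)²) = √(0.0123 + 0.00123 + 0.00937) = 0.151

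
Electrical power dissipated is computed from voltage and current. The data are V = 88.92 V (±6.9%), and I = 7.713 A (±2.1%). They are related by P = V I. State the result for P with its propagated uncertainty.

Each factor contributes (exponent × relative error)² to (δP/P)²:
  (1·δV/V)² = (1×0.0690)² = 0.00476;  (1·δI/I)² = (1×0.0210)² = 0.000441
δP/P = √(0.00520) = 0.0721
P = 685.8 W, so δP = 0.0721 × 685.8 = 49.5 W.

685.8 ± 49.5 W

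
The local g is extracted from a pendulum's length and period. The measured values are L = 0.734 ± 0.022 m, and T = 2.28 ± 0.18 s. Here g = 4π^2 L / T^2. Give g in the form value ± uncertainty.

5.57 ± 0.896 m/s^2

Since g is a product/quotient, work with relative uncertainties:
  (1·δL/L)² = (1×0.0300)² = 0.000898;  (-2·δT/T)² = (-2×0.0789)² = 0.0249
δg/g = √(0.0258) = 0.161
g = 5.57 m/s^2, so δg = 0.161 × 5.57 = 0.896 m/s^2.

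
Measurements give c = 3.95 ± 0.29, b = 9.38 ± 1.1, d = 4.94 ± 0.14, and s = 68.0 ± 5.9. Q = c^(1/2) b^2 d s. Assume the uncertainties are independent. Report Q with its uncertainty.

58700 ± 14900

Q is a product of powers, so relative uncertainties combine in quadrature:
  (½·δc/c)² = (0.5×0.0734)² = 0.00135;  (2·δb/b)² = (2×0.117)² = 0.0550;  (1·δd/d)² = (1×0.0283)² = 0.000803;  (1·δs/s)² = (1×0.0868)² = 0.00753
δQ/Q = √(0.0647) = 0.254
Q = 58700, so δQ = 0.254 × 58700 = 14900.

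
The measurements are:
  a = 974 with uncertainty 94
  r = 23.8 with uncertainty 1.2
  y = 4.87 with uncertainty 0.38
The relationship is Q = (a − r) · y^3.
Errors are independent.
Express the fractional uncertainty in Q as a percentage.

Let u = a − r = 950. δu = √(δa² + δr²) = √(8840 + 1.44) = 94.0, so δu/u = 0.0989.
Q is then a monomial in u, y:
δQ/Q = √((δu/u)² + (3·δy/y)²) = √(0.00979 + 0.0548) = 0.254

25.4%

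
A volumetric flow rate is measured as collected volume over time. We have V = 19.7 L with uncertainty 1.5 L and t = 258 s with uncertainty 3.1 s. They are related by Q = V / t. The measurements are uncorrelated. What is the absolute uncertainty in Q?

For a monomial Q ∝ V, t^-1, fractional errors add in quadrature:
  (1·δV/V)² = (1×0.0761)² = 0.00580;  (-1·δt/t)² = (-1×0.0120)² = 0.000144
δQ/Q = √(0.00594) = 0.0771
Q = 0.0764 L/s, so δQ = 0.0771 × 0.0764 = 0.00589 L/s.

0.00589 L/s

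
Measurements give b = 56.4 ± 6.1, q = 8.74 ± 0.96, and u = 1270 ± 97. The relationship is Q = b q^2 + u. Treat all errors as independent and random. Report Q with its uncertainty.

Let p = b·q^2 = 4310. δp/p = √((1·δb/b)² + (2·δq/q)²) = √(0.0117 + 0.0483) = 0.245, so δp = 1050.
Q = p + u: δQ = √(δp² + δu²) = √(1.11e+06 + 9410) = 1060
Q = 5580.

5580 ± 1060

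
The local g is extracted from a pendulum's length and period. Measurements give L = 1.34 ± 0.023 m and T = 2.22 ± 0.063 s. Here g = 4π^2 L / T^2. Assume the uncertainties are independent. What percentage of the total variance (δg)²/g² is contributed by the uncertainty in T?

91.6%

(δg/g)² = (1·δL/L)² + (-2·δT/T)²
  L term: (1×0.0172)² = 0.000295
  T term: (-2×0.0284)² = 0.00322
Total = 0.00352. Share from T = 0.00322/0.00352 = 0.916.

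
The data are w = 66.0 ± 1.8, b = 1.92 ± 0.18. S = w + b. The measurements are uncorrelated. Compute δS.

S is a linear combination, so absolute uncertainties add in quadrature:
  (δw)² = 3.24;  (δb)² = 0.0324
δS = √(3.27) = 1.81

1.81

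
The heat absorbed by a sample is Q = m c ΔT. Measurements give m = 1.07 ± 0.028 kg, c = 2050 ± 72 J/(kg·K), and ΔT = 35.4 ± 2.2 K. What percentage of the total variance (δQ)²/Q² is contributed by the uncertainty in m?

11.8%

(δQ/Q)² = (1·δm/m)² + (1·δc/c)² + (1·δΔT/ΔT)²
  m term: (1×0.0262)² = 0.000685
  c term: (1×0.0351)² = 0.00123
  ΔT term: (1×0.0621)² = 0.00386
Total = 0.00578. Share from m = 0.000685/0.00578 = 0.118.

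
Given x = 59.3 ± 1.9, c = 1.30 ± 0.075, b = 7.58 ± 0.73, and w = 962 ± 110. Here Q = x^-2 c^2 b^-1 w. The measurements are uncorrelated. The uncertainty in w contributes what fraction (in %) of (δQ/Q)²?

32.9%

(δQ/Q)² = (-2·δx/x)² + (2·δc/c)² + (-1·δb/b)² + (1·δw/w)²
  x term: (-2×0.0320)² = 0.00411
  c term: (2×0.0577)² = 0.0133
  b term: (-1×0.0963)² = 0.00927
  w term: (1×0.114)² = 0.0131
Total = 0.0398. Share from w = 0.0131/0.0398 = 0.329.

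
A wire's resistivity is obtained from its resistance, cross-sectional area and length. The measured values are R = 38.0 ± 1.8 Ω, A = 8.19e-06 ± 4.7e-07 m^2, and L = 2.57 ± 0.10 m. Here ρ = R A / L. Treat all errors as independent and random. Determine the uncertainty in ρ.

1.02e-05 Ω·m

Since ρ is a product/quotient, work with relative uncertainties:
  (1·δR/R)² = (1×0.0474)² = 0.00224;  (1·δA/A)² = (1×0.0574)² = 0.00329;  (-1·δL/L)² = (-1×0.0389)² = 0.00151
δρ/ρ = √(0.00705) = 0.0840
ρ = 0.000121 Ω·m, so δρ = 0.0840 × 0.000121 = 1.02e-05 Ω·m.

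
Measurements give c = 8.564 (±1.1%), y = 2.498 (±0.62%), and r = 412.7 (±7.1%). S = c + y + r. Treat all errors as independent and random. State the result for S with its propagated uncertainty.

423.8 ± 29.3

For a sum/difference, combine absolute errors in quadrature:
  (δc)² = 0.00887;  (δy)² = 0.000240;  (δr)² = 859
δS = √(859) = 29.3
S = 423.8.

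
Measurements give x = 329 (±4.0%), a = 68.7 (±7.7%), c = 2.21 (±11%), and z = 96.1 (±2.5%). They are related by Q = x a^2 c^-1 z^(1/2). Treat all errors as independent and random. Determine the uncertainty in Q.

1.34e+06

Products/powers → add relative errors in quadrature, weighted by exponent:
  (1·δx/x)² = (1×0.0400)² = 0.00160;  (2·δa/a)² = (2×0.0770)² = 0.0237;  (-1·δc/c)² = (-1×0.110)² = 0.0121;  (½·δz/z)² = (0.5×0.0250)² = 0.000156
δQ/Q = √(0.0376) = 0.194
Q = 6.89e+06, so δQ = 0.194 × 6.89e+06 = 1.34e+06.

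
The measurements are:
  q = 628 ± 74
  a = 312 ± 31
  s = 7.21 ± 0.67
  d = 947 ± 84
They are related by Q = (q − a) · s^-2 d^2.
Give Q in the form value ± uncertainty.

(5.45 ± 1.97) × 10^6

Let u = q − a = 316. δu = √(δq² + δa²) = √(5480 + 961) = 80.2, so δu/u = 0.254.
Q is then a monomial in u, s, d:
δQ/Q = √((δu/u)² + (-2·δs/s)² + (2·δd/d)²) = √(0.0645 + 0.0345 + 0.0315) = 0.361
Q = 5.45e+06, so δQ = 0.361 × 5.45e+06 = 1.97e+06.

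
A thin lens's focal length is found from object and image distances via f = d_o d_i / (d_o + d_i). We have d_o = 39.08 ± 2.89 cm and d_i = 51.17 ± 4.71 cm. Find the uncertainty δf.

1.28 cm

∂f/∂d_o = (d_i/(d_o+d_i))² = 0.321;  ∂f/∂d_i = (d_o/(d_o+d_i))² = 0.188
δf = √((∂f/∂d_o · δd_o)² + (∂f/∂d_i · δd_i)²) = √(0.863 + 0.780) = 1.28 cm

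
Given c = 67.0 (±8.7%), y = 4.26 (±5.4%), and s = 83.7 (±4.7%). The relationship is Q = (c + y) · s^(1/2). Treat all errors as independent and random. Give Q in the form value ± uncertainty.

Let u = c + y = 71.3. δu = √(δc² + δy²) = √(34.0 + 0.0529) = 5.83, so δu/u = 0.0819.
Q is then a monomial in u, s:
δQ/Q = √((δu/u)² + (½·δs/s)²) = √(0.00670 + 0.000552) = 0.0852
Q = 652, so δQ = 0.0852 × 652 = 55.5.

652 ± 55.5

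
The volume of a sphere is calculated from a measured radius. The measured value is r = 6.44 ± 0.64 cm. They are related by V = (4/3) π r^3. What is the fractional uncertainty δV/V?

0.298

For a monomial V ∝ r^3, fractional errors add in quadrature:
  (3·δr/r)² = (3×0.0994)² = 0.0889
δV/V = √(0.0889) = 0.298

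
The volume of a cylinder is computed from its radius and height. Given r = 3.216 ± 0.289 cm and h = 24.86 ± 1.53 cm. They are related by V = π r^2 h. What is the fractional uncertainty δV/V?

Each factor contributes (exponent × relative error)² to (δV/V)²:
  (2·δr/r)² = (2×0.0899)² = 0.0323;  (1·δh/h)² = (1×0.0615)² = 0.00379
δV/V = √(0.0361) = 0.190

0.190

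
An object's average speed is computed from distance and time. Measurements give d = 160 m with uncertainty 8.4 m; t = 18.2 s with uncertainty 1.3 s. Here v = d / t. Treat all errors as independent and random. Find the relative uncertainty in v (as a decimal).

Since v is a product/quotient, work with relative uncertainties:
  (1·δd/d)² = (1×0.0525)² = 0.00276;  (-1·δt/t)² = (-1×0.0714)² = 0.00510
δv/v = √(0.00786) = 0.0886

0.0886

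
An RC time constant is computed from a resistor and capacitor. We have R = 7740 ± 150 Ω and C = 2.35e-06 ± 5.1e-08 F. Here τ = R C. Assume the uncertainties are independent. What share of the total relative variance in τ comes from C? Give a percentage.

(δτ/τ)² = (1·δR/R)² + (1·δC/C)²
  R term: (1×0.0194)² = 0.000376
  C term: (1×0.0217)² = 0.000471
Total = 0.000847. Share from C = 0.000471/0.000847 = 0.556.

55.6%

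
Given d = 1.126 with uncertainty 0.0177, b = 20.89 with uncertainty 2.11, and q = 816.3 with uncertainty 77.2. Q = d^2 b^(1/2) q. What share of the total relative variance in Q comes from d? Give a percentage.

(δQ/Q)² = (2·δd/d)² + (½·δb/b)² + (1·δq/q)²
  d term: (2×0.0157)² = 0.000988
  b term: (0.5×0.101)² = 0.00255
  q term: (1×0.0946)² = 0.00894
Total = 0.0125. Share from d = 0.000988/0.0125 = 0.0792.

7.92%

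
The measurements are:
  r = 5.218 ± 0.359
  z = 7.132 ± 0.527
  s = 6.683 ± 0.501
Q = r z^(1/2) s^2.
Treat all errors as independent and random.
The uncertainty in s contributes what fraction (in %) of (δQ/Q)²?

(δQ/Q)² = (1·δr/r)² + (½·δz/z)² + (2·δs/s)²
  r term: (1×0.0688)² = 0.00473
  z term: (0.5×0.0739)² = 0.00137
  s term: (2×0.0750)² = 0.0225
Total = 0.0286. Share from s = 0.0225/0.0286 = 0.787.

78.7%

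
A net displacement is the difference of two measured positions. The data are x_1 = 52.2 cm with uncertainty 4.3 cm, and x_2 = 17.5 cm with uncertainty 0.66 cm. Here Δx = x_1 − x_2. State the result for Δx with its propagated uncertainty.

34.7 ± 4.35 cm

Each term contributes (cᵢ δxᵢ)² to (δΔx)²:
  (δx_1)² = 18.5;  (δx_2)² = 0.436
δΔx = √(18.9) = 4.35 cm
Δx = 34.7 cm.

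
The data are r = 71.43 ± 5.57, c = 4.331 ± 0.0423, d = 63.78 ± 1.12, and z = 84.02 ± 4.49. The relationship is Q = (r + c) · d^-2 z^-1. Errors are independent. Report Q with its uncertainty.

(2.217 ± 0.216) × 10^-4

Let u = r + c = 75.76. δu = √(δr² + δc²) = √(31.0 + 0.00179) = 5.57, so δu/u = 0.0735.
Q is then a monomial in u, d, z:
δQ/Q = √((δu/u)² + (-2·δd/d)² + (-1·δz/z)²) = √(0.00541 + 0.00123 + 0.00286) = 0.0974
Q = 0.0002217, so δQ = 0.0974 × 0.0002217 = 2.16e-05.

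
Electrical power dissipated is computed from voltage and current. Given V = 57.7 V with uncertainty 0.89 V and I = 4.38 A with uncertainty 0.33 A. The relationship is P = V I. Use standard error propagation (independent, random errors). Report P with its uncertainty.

253 ± 19.4 W

Each factor contributes (exponent × relative error)² to (δP/P)²:
  (1·δV/V)² = (1×0.0154)² = 0.000238;  (1·δI/I)² = (1×0.0753)² = 0.00568
δP/P = √(0.00591) = 0.0769
P = 253 W, so δP = 0.0769 × 253 = 19.4 W.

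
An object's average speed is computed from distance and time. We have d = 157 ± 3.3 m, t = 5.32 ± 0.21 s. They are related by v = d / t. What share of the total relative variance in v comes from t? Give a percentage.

(δv/v)² = (1·δd/d)² + (-1·δt/t)²
  d term: (1×0.0210)² = 0.000442
  t term: (-1×0.0395)² = 0.00156
Total = 0.00200. Share from t = 0.00156/0.00200 = 0.779.

77.9%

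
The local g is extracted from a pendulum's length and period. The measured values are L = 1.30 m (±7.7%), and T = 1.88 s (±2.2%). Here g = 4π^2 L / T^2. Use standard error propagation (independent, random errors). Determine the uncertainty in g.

Since g is a product/quotient, work with relative uncertainties:
  (1·δL/L)² = (1×0.0770)² = 0.00593;  (-2·δT/T)² = (-2×0.0220)² = 0.00194
δg/g = √(0.00787) = 0.0887
g = 14.5 m/s^2, so δg = 0.0887 × 14.5 = 1.29 m/s^2.

1.29 m/s^2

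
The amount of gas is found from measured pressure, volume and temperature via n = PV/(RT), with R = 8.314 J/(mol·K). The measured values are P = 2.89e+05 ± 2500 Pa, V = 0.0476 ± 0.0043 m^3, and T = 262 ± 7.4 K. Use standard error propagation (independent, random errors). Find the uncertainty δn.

For a monomial n ∝ P, V, T^-1, fractional errors add in quadrature:
  (1·δP/P)² = (1×0.00865)² = 7.48e-05;  (1·δV/V)² = (1×0.0903)² = 0.00816;  (-1·δT/T)² = (-1×0.0282)² = 0.000798
δn/n = √(0.00903) = 0.0950
n = 6.32 mol, so δn = 0.0950 × 6.32 = 0.600 mol.

0.600 mol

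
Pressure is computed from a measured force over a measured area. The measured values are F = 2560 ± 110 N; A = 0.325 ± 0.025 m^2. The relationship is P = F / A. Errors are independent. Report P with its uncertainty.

7880 ± 694 Pa

Each factor contributes (exponent × relative error)² to (δP/P)²:
  (1·δF/F)² = (1×0.0430)² = 0.00185;  (-1·δA/A)² = (-1×0.0769)² = 0.00592
δP/P = √(0.00776) = 0.0881
P = 7880 Pa, so δP = 0.0881 × 7880 = 694 Pa.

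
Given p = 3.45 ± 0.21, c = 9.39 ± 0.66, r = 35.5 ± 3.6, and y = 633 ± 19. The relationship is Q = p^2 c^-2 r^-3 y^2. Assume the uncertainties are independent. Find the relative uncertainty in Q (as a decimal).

Since Q is a product/quotient, work with relative uncertainties:
  (2·δp/p)² = (2×0.0609)² = 0.0148;  (-2·δc/c)² = (-2×0.0703)² = 0.0198;  (-3·δr/r)² = (-3×0.101)² = 0.0926;  (2·δy/y)² = (2×0.0300)² = 0.00360
δQ/Q = √(0.131) = 0.362

0.362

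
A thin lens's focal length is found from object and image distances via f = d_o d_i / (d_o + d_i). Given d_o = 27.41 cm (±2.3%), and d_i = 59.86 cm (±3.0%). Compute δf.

0.345 cm

∂f/∂d_o = (d_i/(d_o+d_i))² = 0.470;  ∂f/∂d_i = (d_o/(d_o+d_i))² = 0.0986
δf = √((∂f/∂d_o · δd_o)² + (∂f/∂d_i · δd_i)²) = √(0.0880 + 0.0314) = 0.345 cm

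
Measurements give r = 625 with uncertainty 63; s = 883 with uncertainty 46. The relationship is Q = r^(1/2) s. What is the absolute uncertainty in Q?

1600

Products/powers → add relative errors in quadrature, weighted by exponent:
  (½·δr/r)² = (0.5×0.101)² = 0.00254;  (1·δs/s)² = (1×0.0521)² = 0.00271
δQ/Q = √(0.00525) = 0.0725
Q = 22100, so δQ = 0.0725 × 22100 = 1600.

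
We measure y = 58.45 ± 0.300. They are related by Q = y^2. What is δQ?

Q ∝ y^2, so δQ/Q = |2| · δy/y = 2 × 0.00513 = 0.0103.
Q = 3416, so δQ = 0.0103 × 3416 = 35.1.

35.1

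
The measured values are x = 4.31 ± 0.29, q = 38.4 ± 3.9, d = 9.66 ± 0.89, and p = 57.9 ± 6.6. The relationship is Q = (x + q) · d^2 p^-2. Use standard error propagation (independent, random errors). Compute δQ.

Let u = x + q = 42.7. δu = √(δx² + δq²) = √(0.0841 + 15.2) = 3.91, so δu/u = 0.0916.
Q is then a monomial in u, d, p:
δQ/Q = √((δu/u)² + (2·δd/d)² + (-2·δp/p)²) = √(0.00838 + 0.0340 + 0.0520) = 0.307
Q = 1.19, so δQ = 0.307 × 1.19 = 0.365.

0.365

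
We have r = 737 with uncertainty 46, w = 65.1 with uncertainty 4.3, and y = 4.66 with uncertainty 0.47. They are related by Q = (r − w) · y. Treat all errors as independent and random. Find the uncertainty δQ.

382

Let u = r − w = 672. δu = √(δr² + δw²) = √(2120 + 18.5) = 46.2, so δu/u = 0.0688.
Q is then a monomial in u, y:
δQ/Q = √((δu/u)² + (1·δy/y)²) = √(0.00473 + 0.0102) = 0.122
Q = 3130, so δQ = 0.122 × 3130 = 382.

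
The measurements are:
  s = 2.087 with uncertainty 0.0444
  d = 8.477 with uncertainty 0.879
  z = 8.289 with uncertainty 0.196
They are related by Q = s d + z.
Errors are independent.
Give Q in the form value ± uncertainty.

25.98 ± 1.88

Let p = s·d = 17.69. δp/p = √((1·δs/s)² + (1·δd/d)²) = √(0.000453 + 0.0108) = 0.106, so δp = 1.87.
Q = p + z: δQ = √(δp² + δz²) = √(3.51 + 0.0384) = 1.88
Q = 25.98.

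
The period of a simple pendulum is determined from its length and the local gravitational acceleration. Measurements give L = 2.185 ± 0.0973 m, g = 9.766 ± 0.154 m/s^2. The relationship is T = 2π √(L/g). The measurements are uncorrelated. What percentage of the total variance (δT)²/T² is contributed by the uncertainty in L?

88.9%

(δT/T)² = (½·δL/L)² + (−½·δg/g)²
  L term: (0.5×0.0445)² = 0.000496
  g term: (-0.5×0.0158)² = 6.22e-05
Total = 0.000558. Share from L = 0.000496/0.000558 = 0.889.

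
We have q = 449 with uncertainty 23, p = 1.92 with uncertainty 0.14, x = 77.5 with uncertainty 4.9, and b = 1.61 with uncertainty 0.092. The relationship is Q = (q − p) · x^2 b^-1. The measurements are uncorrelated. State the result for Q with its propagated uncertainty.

Let u = q − p = 447. δu = √(δq² + δp²) = √(529 + 0.0196) = 23.0, so δu/u = 0.0514.
Q is then a monomial in u, x, b:
δQ/Q = √((δu/u)² + (2·δx/x)² + (-1·δb/b)²) = √(0.00265 + 0.0160 + 0.00327) = 0.148
Q = 1.67e+06, so δQ = 0.148 × 1.67e+06 = 2.47e+05.

(1.67 ± 0.247) × 10^6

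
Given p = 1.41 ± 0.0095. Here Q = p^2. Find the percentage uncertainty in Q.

Products/powers → add relative errors in quadrature, weighted by exponent:
  (2·δp/p)² = (2×0.00674)² = 0.000182
δQ/Q = √(0.000182) = 0.0135

1.35%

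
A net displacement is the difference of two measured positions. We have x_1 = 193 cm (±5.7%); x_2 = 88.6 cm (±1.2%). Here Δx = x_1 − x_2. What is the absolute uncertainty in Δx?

Δx is a linear combination, so absolute uncertainties add in quadrature:
  (δx_1)² = 121;  (δx_2)² = 1.13
δΔx = √(122) = 11.1 cm

11.1 cm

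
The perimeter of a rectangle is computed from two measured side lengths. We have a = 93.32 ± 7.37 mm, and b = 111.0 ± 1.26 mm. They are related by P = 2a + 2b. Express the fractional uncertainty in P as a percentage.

3.66%

Sums and differences: (δP)² = Σ (cᵢ δxᵢ)².
  (2·δa)² = 217;  (2·δb)² = 6.35
δP = √(224) = 15.0 mm
P = 408.6 mm, so δP/P = 15.0/408.6 = 0.0366.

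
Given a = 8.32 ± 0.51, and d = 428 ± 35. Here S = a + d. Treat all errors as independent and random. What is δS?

Absolute uncertainties add in quadrature for a linear combination:
  (δa)² = 0.260;  (δd)² = 1220
δS = √(1230) = 35.0

35.0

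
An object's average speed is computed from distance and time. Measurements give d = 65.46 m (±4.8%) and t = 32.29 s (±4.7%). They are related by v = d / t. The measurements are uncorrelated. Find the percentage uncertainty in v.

6.72%

v is a product of powers, so relative uncertainties combine in quadrature:
  (1·δd/d)² = (1×0.0480)² = 0.00230;  (-1·δt/t)² = (-1×0.0470)² = 0.00221
δv/v = √(0.00451) = 0.0672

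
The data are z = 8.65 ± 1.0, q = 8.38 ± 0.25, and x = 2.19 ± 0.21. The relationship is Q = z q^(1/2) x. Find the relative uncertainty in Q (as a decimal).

Since Q is a product/quotient, work with relative uncertainties:
  (1·δz/z)² = (1×0.116)² = 0.0134;  (½·δq/q)² = (0.5×0.0298)² = 0.000223;  (1·δx/x)² = (1×0.0959)² = 0.00919
δQ/Q = √(0.0228) = 0.151

0.151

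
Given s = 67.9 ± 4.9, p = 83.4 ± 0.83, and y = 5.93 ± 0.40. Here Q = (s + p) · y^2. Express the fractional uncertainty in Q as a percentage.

Let u = s + p = 151. δu = √(δs² + δp²) = √(24.0 + 0.689) = 4.97, so δu/u = 0.0328.
Q is then a monomial in u, y:
δQ/Q = √((δu/u)² + (2·δy/y)²) = √(0.00108 + 0.0182) = 0.139

13.9%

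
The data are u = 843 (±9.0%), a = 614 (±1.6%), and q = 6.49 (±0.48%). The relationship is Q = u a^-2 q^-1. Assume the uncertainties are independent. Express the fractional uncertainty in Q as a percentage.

For a monomial Q ∝ u, a^-2, q^-1, fractional errors add in quadrature:
  (1·δu/u)² = (1×0.0900)² = 0.00810;  (-2·δa/a)² = (-2×0.0160)² = 0.00102;  (-1·δq/q)² = (-1×0.00480)² = 2.3e-05
δQ/Q = √(0.00915) = 0.0956

9.56%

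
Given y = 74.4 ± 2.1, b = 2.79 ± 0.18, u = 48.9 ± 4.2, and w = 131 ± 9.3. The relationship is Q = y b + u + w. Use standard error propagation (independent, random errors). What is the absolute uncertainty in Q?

17.8

Let p = y·b = 208. δp/p = √((1·δy/y)² + (1·δb/b)²) = √(0.000797 + 0.00416) = 0.0704, so δp = 14.6.
Q = p + u + w: δQ = √(δp² + δu² + δw²) = √(214 + 17.6 + 86.5) = 17.8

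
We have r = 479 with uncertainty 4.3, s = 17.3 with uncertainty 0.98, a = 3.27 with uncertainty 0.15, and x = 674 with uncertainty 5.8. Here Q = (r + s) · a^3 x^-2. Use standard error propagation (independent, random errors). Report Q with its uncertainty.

Let u = r + s = 496. δu = √(δr² + δs²) = √(18.5 + 0.960) = 4.41, so δu/u = 0.00889.
Q is then a monomial in u, a, x:
δQ/Q = √((δu/u)² + (3·δa/a)² + (-2·δx/x)²) = √(7.9e-05 + 0.0189 + 0.000296) = 0.139
Q = 0.0382, so δQ = 0.139 × 0.0382 = 0.00531.

0.0382 ± 0.00531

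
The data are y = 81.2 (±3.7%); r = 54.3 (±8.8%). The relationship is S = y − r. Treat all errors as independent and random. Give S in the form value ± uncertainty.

26.9 ± 5.64

Absolute uncertainties add in quadrature for a linear combination:
  (δy)² = 9.03;  (δr)² = 22.8
δS = √(31.9) = 5.64
S = 26.9.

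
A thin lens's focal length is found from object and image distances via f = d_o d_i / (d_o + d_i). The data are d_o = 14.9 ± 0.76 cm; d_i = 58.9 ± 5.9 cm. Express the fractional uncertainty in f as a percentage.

∂f/∂d_o = (d_i/(d_o+d_i))² = 0.637;  ∂f/∂d_i = (d_o/(d_o+d_i))² = 0.0408
δf = √((∂f/∂d_o · δd_o)² + (∂f/∂d_i · δd_i)²) = √(0.234 + 0.0578) = 0.541 cm
f = 11.9 cm, so δf/f = 0.541/11.9 = 0.0455.

4.55%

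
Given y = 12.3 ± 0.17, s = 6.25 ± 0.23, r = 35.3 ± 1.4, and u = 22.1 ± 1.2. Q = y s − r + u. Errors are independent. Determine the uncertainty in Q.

Let p = y·s = 76.9. δp/p = √((1·δy/y)² + (1·δs/s)²) = √(0.000191 + 0.00135) = 0.0393, so δp = 3.02.
Q = p − r + u: δQ = √(δp² + δr² + δu²) = √(9.13 + 1.96 + 1.44) = 3.54

3.54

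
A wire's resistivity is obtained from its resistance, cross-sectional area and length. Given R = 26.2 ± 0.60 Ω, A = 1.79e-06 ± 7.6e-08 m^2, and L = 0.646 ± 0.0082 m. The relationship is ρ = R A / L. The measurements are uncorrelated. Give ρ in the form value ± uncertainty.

Relative error in a monomial: (δρ/ρ)² = Σ (nᵢ · δxᵢ/xᵢ)².
  (1·δR/R)² = (1×0.0229)² = 0.000524;  (1·δA/A)² = (1×0.0425)² = 0.00180;  (-1·δL/L)² = (-1×0.0127)² = 0.000161
δρ/ρ = √(0.00249) = 0.0499
ρ = 7.26e-05 Ω·m, so δρ = 0.0499 × 7.26e-05 = 3.62e-06 Ω·m.

(7.26 ± 0.362) × 10^-5 Ω·m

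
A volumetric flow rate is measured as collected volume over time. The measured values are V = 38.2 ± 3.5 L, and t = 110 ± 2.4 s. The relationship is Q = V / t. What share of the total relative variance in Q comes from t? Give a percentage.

(δQ/Q)² = (1·δV/V)² + (-1·δt/t)²
  V term: (1×0.0916)² = 0.00839
  t term: (-1×0.0218)² = 0.000476
Total = 0.00887. Share from t = 0.000476/0.00887 = 0.0537.

5.37%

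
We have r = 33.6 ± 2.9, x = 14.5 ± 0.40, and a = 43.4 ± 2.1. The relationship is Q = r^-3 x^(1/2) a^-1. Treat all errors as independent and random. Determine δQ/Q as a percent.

Since Q is a product/quotient, work with relative uncertainties:
  (-3·δr/r)² = (-3×0.0863)² = 0.0670;  (½·δx/x)² = (0.5×0.0276)² = 0.000190;  (-1·δa/a)² = (-1×0.0484)² = 0.00234
δQ/Q = √(0.0696) = 0.264

26.4%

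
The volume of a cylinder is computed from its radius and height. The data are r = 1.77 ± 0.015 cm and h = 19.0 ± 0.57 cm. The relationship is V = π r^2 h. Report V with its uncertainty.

187 ± 6.44 cm^3

For a monomial V ∝ r^2, h, fractional errors add in quadrature:
  (2·δr/r)² = (2×0.00847)² = 0.000287;  (1·δh/h)² = (1×0.0300)² = 0.000900
δV/V = √(0.00119) = 0.0345
V = 187 cm^3, so δV = 0.0345 × 187 = 6.44 cm^3.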